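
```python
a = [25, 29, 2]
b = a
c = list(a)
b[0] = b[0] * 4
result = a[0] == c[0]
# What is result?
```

After line 1: a = [25, 29, 2]
After line 2 (b = a, alias): a = [25, 29, 2], b = [25, 29, 2]
After line 3 (c = list(a) is a copy, new object): c = [25, 29, 2]
After line 4 (b[0] = 25 * 4 = 100; mutates shared a/b): a = b = [100, 29, 2], c = [25, 29, 2]
After line 5 (a[0] = 100, c[0] = 25; result = False)

False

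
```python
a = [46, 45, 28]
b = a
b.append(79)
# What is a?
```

After line 1: a = [46, 45, 28]
After line 2 (b = a is an alias, same object): a = [46, 45, 28], b = [46, 45, 28]
After line 3 (b.append mutates the shared list): a = [46, 45, 28, 79], b = [46, 45, 28, 79]

[46, 45, 28, 79]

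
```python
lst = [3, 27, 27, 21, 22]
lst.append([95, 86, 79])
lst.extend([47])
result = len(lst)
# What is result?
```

After line 1: lst = [3, 27, 27, 21, 22]
After line 2 (append adds [95, 86, 79] as single element): lst = [3, 27, 27, 21, 22, [95, 86, 79]]
After line 3 (extend unpacks [47], adds 47): lst = [3, 27, 27, 21, 22, [95, 86, 79], 47]
After line 4: result = len(lst) = 7

7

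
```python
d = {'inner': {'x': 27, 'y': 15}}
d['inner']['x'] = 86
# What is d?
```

After line 1: d = {'inner': {'x': 27, 'y': 15}}
After line 2 (inner x overwritten): d = {'inner': {'x': 86, 'y': 15}}

{'inner': {'x': 86, 'y': 15}}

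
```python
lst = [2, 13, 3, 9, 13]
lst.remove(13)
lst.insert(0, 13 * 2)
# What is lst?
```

After line 1: lst = [2, 13, 3, 9, 13]
After line 2 (remove first 13): lst = [2, 3, 9, 13]
After line 3 (insert 26 at index 0): lst = [26, 2, 3, 9, 13]

[26, 2, 3, 9, 13]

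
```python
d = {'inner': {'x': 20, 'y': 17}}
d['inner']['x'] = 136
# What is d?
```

After line 1: d = {'inner': {'x': 20, 'y': 17}}
After line 2 (inner x overwritten): d = {'inner': {'x': 136, 'y': 17}}

{'inner': {'x': 136, 'y': 17}}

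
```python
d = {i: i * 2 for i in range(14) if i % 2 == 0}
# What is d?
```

{0: 0, 2: 4, 4: 8, 6: 12, 8: 16, 10: 20, 12: 24}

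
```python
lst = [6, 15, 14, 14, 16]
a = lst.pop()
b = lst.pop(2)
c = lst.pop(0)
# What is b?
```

After line 1: lst = [6, 15, 14, 14, 16]
After line 2 (pop() -> a = 16): lst = [6, 15, 14, 14]
After line 3 (pop(2) -> b = 14): lst = [6, 15, 14]
After line 4 (pop(0) -> c = 6): lst = [15, 14]

14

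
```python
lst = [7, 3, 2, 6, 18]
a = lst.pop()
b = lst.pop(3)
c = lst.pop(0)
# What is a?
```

After line 1: lst = [7, 3, 2, 6, 18]
After line 2 (pop() -> a = 18): lst = [7, 3, 2, 6]
After line 3 (pop(3) -> b = 6): lst = [7, 3, 2]
After line 4 (pop(0) -> c = 7): lst = [3, 2]

18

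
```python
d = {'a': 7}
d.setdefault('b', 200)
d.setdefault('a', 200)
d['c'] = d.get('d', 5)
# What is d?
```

After line 1: d = {'a': 7}
After line 2 (setdefault adds 'b'=200): d = {'a': 7, 'b': 200}
After line 3 (setdefault 'a' no-op, already exists): d = {'a': 7, 'b': 200}
After line 4 (get('d', 5) returns default since 'd' not in d): d = {'a': 7, 'b': 200, 'c': 5}

{'a': 7, 'b': 200, 'c': 5}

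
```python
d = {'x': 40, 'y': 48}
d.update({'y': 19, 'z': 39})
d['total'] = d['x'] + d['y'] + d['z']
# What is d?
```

After line 1: d = {'x': 40, 'y': 48}
After line 2 (y overwritten, z added): d = {'x': 40, 'y': 19, 'z': 39}
After line 3 (total = 40 + 19 + 39 = 98): d = {'x': 40, 'y': 19, 'z': 39, 'total': 98}

{'x': 40, 'y': 19, 'z': 39, 'total': 98}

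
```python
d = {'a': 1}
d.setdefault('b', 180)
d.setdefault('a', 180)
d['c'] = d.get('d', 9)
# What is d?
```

After line 1: d = {'a': 1}
After line 2 (setdefault adds 'b'=180): d = {'a': 1, 'b': 180}
After line 3 (setdefault 'a' no-op, already exists): d = {'a': 1, 'b': 180}
After line 4 (get('d', 9) returns default since 'd' not in d): d = {'a': 1, 'b': 180, 'c': 9}

{'a': 1, 'b': 180, 'c': 9}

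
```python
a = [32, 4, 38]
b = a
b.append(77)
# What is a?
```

After line 1: a = [32, 4, 38]
After line 2 (b = a is an alias, same object): a = [32, 4, 38], b = [32, 4, 38]
After line 3 (b.append mutates the shared list): a = [32, 4, 38, 77], b = [32, 4, 38, 77]

[32, 4, 38, 77]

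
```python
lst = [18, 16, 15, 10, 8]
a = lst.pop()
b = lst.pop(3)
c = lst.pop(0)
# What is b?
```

After line 1: lst = [18, 16, 15, 10, 8]
After line 2 (pop() -> a = 8): lst = [18, 16, 15, 10]
After line 3 (pop(3) -> b = 10): lst = [18, 16, 15]
After line 4 (pop(0) -> c = 18): lst = [16, 15]

10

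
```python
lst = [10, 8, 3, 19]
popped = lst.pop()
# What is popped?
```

19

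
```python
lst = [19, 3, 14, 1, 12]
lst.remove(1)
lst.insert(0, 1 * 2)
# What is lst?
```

After line 1: lst = [19, 3, 14, 1, 12]
After line 2 (remove first 1): lst = [19, 3, 14, 12]
After line 3 (insert 2 at index 0): lst = [2, 19, 3, 14, 12]

[2, 19, 3, 14, 12]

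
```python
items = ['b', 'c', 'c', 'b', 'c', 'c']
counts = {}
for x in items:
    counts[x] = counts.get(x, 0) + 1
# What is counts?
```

Initial: counts = {}, items = ['b', 'c', 'c', 'b', 'c', 'c']
See 'b': counts = {'b': 1}
See 'c': counts = {'b': 1, 'c': 1}
See 'c': counts = {'b': 1, 'c': 2}
See 'b': counts = {'b': 2, 'c': 2}
See 'c': counts = {'b': 2, 'c': 3}
See 'c': counts = {'b': 2, 'c': 4}

{'b': 2, 'c': 4}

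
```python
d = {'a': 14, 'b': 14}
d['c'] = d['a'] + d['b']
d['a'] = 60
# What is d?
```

After line 1: d = {'a': 14, 'b': 14}
After line 2 (d['c'] = 14 + 14): d = {'a': 14, 'b': 14, 'c': 28}
After line 3: d = {'a': 60, 'b': 14, 'c': 28}

{'a': 60, 'b': 14, 'c': 28}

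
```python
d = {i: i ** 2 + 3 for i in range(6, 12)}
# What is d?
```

{6: 39, 7: 52, 8: 67, 9: 84, 10: 103, 11: 124}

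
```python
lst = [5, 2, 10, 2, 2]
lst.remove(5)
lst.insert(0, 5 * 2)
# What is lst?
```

After line 1: lst = [5, 2, 10, 2, 2]
After line 2 (remove first 5): lst = [2, 10, 2, 2]
After line 3 (insert 10 at index 0): lst = [10, 2, 10, 2, 2]

[10, 2, 10, 2, 2]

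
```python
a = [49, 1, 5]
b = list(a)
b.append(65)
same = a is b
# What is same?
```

After line 1: a = [49, 1, 5]
After line 2 (b = list(a) is a shallow copy, new object): a = [49, 1, 5], b = [49, 1, 5]
After line 3 (append only mutates b): a = [49, 1, 5], b = [49, 1, 5, 65]
After line 4 (same = a is b; different objects -> False): same = False

False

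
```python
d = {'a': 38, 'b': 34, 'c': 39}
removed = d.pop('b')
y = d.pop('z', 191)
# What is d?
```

After line 1: d = {'a': 38, 'b': 34, 'c': 39}
After line 2 (pop 'b' returns 34): d = {'a': 38, 'c': 39}, removed = 34
After line 3 (pop 'z' missing, returns default 191): d = {'a': 38, 'c': 39}, y = 191

{'a': 38, 'c': 39}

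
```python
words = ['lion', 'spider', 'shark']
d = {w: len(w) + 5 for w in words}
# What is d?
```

{'lion': 9, 'spider': 11, 'shark': 10}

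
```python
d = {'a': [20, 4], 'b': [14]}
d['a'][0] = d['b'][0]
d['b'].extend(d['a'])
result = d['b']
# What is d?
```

After line 1: d = {'a': [20, 4], 'b': [14]}
After line 2 (a[0] = b[0] = 14): d = {'a': [14, 4], 'b': [14]}
After line 3 (b.extend(a) appends [14, 4]): d = {'a': [14, 4], 'b': [14, 14, 4]}
After line 4: result = d['b'] = [14, 14, 4]

{'a': [14, 4], 'b': [14, 14, 4]}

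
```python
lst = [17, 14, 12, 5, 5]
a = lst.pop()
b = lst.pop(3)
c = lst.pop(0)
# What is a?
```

After line 1: lst = [17, 14, 12, 5, 5]
After line 2 (pop() -> a = 5): lst = [17, 14, 12, 5]
After line 3 (pop(3) -> b = 5): lst = [17, 14, 12]
After line 4 (pop(0) -> c = 17): lst = [14, 12]

5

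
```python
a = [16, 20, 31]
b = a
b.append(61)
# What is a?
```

After line 1: a = [16, 20, 31]
After line 2 (b = a is an alias, same object): a = [16, 20, 31], b = [16, 20, 31]
After line 3 (b.append mutates the shared list): a = [16, 20, 31, 61], b = [16, 20, 31, 61]

[16, 20, 31, 61]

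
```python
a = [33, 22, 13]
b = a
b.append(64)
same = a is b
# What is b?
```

After line 1: a = [33, 22, 13]
After line 2 (b = a is an alias, same object): a = [33, 22, 13], b = [33, 22, 13]
After line 3 (b.append mutates the shared list): a = [33, 22, 13, 64], b = [33, 22, 13, 64]
After line 4 (same = a is b; same object -> True): same = True

[33, 22, 13, 64]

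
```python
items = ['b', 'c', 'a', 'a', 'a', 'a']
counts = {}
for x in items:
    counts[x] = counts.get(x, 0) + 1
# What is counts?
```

Initial: counts = {}, items = ['b', 'c', 'a', 'a', 'a', 'a']
See 'b': counts = {'b': 1}
See 'c': counts = {'b': 1, 'c': 1}
See 'a': counts = {'b': 1, 'c': 1, 'a': 1}
See 'a': counts = {'b': 1, 'c': 1, 'a': 2}
See 'a': counts = {'b': 1, 'c': 1, 'a': 3}
See 'a': counts = {'b': 1, 'c': 1, 'a': 4}

{'b': 1, 'c': 1, 'a': 4}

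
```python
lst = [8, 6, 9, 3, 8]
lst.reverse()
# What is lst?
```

[8, 3, 9, 6, 8]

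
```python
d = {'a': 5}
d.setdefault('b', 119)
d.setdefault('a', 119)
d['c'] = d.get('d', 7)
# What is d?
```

After line 1: d = {'a': 5}
After line 2 (setdefault adds 'b'=119): d = {'a': 5, 'b': 119}
After line 3 (setdefault 'a' no-op, already exists): d = {'a': 5, 'b': 119}
After line 4 (get('d', 7) returns default since 'd' not in d): d = {'a': 5, 'b': 119, 'c': 7}

{'a': 5, 'b': 119, 'c': 7}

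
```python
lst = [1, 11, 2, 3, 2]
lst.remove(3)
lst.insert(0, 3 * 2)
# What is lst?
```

After line 1: lst = [1, 11, 2, 3, 2]
After line 2 (remove first 3): lst = [1, 11, 2, 2]
After line 3 (insert 6 at index 0): lst = [6, 1, 11, 2, 2]

[6, 1, 11, 2, 2]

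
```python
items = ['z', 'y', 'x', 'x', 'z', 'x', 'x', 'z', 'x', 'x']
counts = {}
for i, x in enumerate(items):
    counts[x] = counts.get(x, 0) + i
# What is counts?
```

Initial: counts = {}, items = ['z', 'y', 'x', 'x', 'z', 'x', 'x', 'z', 'x', 'x']
i=0, x='z': counts = {'z': 0}
i=1, x='y': counts = {'z': 0, 'y': 1}
i=2, x='x': counts = {'z': 0, 'y': 1, 'x': 2}
i=3, x='x': counts = {'z': 0, 'y': 1, 'x': 5}
i=4, x='z': counts = {'z': 4, 'y': 1, 'x': 5}
i=5, x='x': counts = {'z': 4, 'y': 1, 'x': 10}
i=6, x='x': counts = {'z': 4, 'y': 1, 'x': 16}
i=7, x='z': counts = {'z': 11, 'y': 1, 'x': 16}
i=8, x='x': counts = {'z': 11, 'y': 1, 'x': 24}
i=9, x='x': counts = {'z': 11, 'y': 1, 'x': 33}

{'z': 11, 'y': 1, 'x': 33}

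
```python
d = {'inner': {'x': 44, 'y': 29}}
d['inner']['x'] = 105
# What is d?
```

After line 1: d = {'inner': {'x': 44, 'y': 29}}
After line 2 (inner x overwritten): d = {'inner': {'x': 105, 'y': 29}}

{'inner': {'x': 105, 'y': 29}}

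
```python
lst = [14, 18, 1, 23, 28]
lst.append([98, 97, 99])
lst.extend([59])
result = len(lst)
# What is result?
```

After line 1: lst = [14, 18, 1, 23, 28]
After line 2 (append adds [98, 97, 99] as single element): lst = [14, 18, 1, 23, 28, [98, 97, 99]]
After line 3 (extend unpacks [59], adds 59): lst = [14, 18, 1, 23, 28, [98, 97, 99], 59]
After line 4: result = len(lst) = 7

7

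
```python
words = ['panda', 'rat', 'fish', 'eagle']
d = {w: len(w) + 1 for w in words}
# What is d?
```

{'panda': 6, 'rat': 4, 'fish': 5, 'eagle': 6}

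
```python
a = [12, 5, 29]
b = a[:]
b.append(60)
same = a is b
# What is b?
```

After line 1: a = [12, 5, 29]
After line 2 (b = a[:] is a shallow copy, new object): a = [12, 5, 29], b = [12, 5, 29]
After line 3 (append only mutates b): a = [12, 5, 29], b = [12, 5, 29, 60]
After line 4 (same = a is b; different objects -> False): same = False

[12, 5, 29, 60]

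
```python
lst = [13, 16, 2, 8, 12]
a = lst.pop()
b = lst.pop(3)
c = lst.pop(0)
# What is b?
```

After line 1: lst = [13, 16, 2, 8, 12]
After line 2 (pop() -> a = 12): lst = [13, 16, 2, 8]
After line 3 (pop(3) -> b = 8): lst = [13, 16, 2]
After line 4 (pop(0) -> c = 13): lst = [16, 2]

8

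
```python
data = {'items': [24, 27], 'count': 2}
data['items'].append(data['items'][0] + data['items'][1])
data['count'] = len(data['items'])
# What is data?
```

After line 1: data = {'items': [24, 27], 'count': 2}
After line 2 (append 24 + 27 = 51): data = {'items': [24, 27, 51], 'count': 2}
After line 3 (count = len(items) = 3): data = {'items': [24, 27, 51], 'count': 3}

{'items': [24, 27, 51], 'count': 3}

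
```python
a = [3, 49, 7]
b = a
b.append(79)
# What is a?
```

After line 1: a = [3, 49, 7]
After line 2 (b = a is an alias, same object): a = [3, 49, 7], b = [3, 49, 7]
After line 3 (b.append mutates the shared list): a = [3, 49, 7, 79], b = [3, 49, 7, 79]

[3, 49, 7, 79]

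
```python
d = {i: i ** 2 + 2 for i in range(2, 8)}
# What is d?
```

{2: 6, 3: 11, 4: 18, 5: 27, 6: 38, 7: 51}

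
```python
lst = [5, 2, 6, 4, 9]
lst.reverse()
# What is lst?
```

[9, 4, 6, 2, 5]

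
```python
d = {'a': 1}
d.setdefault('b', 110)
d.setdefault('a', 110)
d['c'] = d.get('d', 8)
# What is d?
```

After line 1: d = {'a': 1}
After line 2 (setdefault adds 'b'=110): d = {'a': 1, 'b': 110}
After line 3 (setdefault 'a' no-op, already exists): d = {'a': 1, 'b': 110}
After line 4 (get('d', 8) returns default since 'd' not in d): d = {'a': 1, 'b': 110, 'c': 8}

{'a': 1, 'b': 110, 'c': 8}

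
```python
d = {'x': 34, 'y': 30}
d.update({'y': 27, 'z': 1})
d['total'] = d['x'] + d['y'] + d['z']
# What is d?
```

After line 1: d = {'x': 34, 'y': 30}
After line 2 (y overwritten, z added): d = {'x': 34, 'y': 27, 'z': 1}
After line 3 (total = 34 + 27 + 1 = 62): d = {'x': 34, 'y': 27, 'z': 1, 'total': 62}

{'x': 34, 'y': 27, 'z': 1, 'total': 62}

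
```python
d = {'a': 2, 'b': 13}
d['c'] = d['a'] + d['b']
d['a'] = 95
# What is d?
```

After line 1: d = {'a': 2, 'b': 13}
After line 2 (d['c'] = 2 + 13): d = {'a': 2, 'b': 13, 'c': 15}
After line 3: d = {'a': 95, 'b': 13, 'c': 15}

{'a': 95, 'b': 13, 'c': 15}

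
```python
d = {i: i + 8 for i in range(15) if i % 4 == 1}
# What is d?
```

{1: 9, 5: 13, 9: 17, 13: 21}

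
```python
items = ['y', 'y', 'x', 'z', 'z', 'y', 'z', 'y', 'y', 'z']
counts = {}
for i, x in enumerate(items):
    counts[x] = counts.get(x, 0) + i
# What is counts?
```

Initial: counts = {}, items = ['y', 'y', 'x', 'z', 'z', 'y', 'z', 'y', 'y', 'z']
i=0, x='y': counts = {'y': 0}
i=1, x='y': counts = {'y': 1}
i=2, x='x': counts = {'y': 1, 'x': 2}
i=3, x='z': counts = {'y': 1, 'x': 2, 'z': 3}
i=4, x='z': counts = {'y': 1, 'x': 2, 'z': 7}
i=5, x='y': counts = {'y': 6, 'x': 2, 'z': 7}
i=6, x='z': counts = {'y': 6, 'x': 2, 'z': 13}
i=7, x='y': counts = {'y': 13, 'x': 2, 'z': 13}
i=8, x='y': counts = {'y': 21, 'x': 2, 'z': 13}
i=9, x='z': counts = {'y': 21, 'x': 2, 'z': 22}

{'y': 21, 'x': 2, 'z': 22}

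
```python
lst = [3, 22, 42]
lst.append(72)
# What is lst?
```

[3, 22, 42, 72]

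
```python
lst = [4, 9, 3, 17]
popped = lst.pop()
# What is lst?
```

[4, 9, 3]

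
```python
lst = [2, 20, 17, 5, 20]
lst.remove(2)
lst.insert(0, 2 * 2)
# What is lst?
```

After line 1: lst = [2, 20, 17, 5, 20]
After line 2 (remove first 2): lst = [20, 17, 5, 20]
After line 3 (insert 4 at index 0): lst = [4, 20, 17, 5, 20]

[4, 20, 17, 5, 20]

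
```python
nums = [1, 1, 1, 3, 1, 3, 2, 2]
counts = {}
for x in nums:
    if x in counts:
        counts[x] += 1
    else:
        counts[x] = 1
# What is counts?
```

Initial: counts = {}, nums = [1, 1, 1, 3, 1, 3, 2, 2]
See 1: counts = {1: 1}
See 1: counts = {1: 2}
See 1: counts = {1: 3}
See 3: counts = {1: 3, 3: 1}
See 1: counts = {1: 4, 3: 1}
See 3: counts = {1: 4, 3: 2}
See 2: counts = {1: 4, 3: 2, 2: 1}
See 2: counts = {1: 4, 3: 2, 2: 2}

{1: 4, 3: 2, 2: 2}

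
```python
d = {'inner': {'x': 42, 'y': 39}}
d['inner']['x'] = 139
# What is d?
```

After line 1: d = {'inner': {'x': 42, 'y': 39}}
After line 2 (inner x overwritten): d = {'inner': {'x': 139, 'y': 39}}

{'inner': {'x': 139, 'y': 39}}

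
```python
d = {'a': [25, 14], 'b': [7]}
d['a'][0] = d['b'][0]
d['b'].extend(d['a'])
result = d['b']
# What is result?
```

After line 1: d = {'a': [25, 14], 'b': [7]}
After line 2 (a[0] = b[0] = 7): d = {'a': [7, 14], 'b': [7]}
After line 3 (b.extend(a) appends [7, 14]): d = {'a': [7, 14], 'b': [7, 7, 14]}
After line 4: result = d['b'] = [7, 7, 14]

[7, 7, 14]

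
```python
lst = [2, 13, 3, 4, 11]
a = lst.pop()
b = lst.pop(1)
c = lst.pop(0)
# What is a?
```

After line 1: lst = [2, 13, 3, 4, 11]
After line 2 (pop() -> a = 11): lst = [2, 13, 3, 4]
After line 3 (pop(1) -> b = 13): lst = [2, 3, 4]
After line 4 (pop(0) -> c = 2): lst = [3, 4]

11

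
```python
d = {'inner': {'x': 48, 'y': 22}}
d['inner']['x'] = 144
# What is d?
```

After line 1: d = {'inner': {'x': 48, 'y': 22}}
After line 2 (inner x overwritten): d = {'inner': {'x': 144, 'y': 22}}

{'inner': {'x': 144, 'y': 22}}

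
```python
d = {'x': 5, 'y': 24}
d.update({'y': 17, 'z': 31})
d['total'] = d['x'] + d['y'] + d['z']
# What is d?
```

After line 1: d = {'x': 5, 'y': 24}
After line 2 (y overwritten, z added): d = {'x': 5, 'y': 17, 'z': 31}
After line 3 (total = 5 + 17 + 31 = 53): d = {'x': 5, 'y': 17, 'z': 31, 'total': 53}

{'x': 5, 'y': 17, 'z': 31, 'total': 53}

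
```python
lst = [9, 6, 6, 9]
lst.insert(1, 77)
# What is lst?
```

[9, 77, 6, 6, 9]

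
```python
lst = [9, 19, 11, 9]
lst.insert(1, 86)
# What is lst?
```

[9, 86, 19, 11, 9]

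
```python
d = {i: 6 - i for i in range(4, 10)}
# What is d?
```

{4: 2, 5: 1, 6: 0, 7: -1, 8: -2, 9: -3}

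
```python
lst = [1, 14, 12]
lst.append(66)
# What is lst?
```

[1, 14, 12, 66]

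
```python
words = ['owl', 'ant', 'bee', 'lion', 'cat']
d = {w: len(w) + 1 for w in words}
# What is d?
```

{'owl': 4, 'ant': 4, 'bee': 4, 'lion': 5, 'cat': 4}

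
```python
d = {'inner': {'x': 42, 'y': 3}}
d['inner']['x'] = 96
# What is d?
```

After line 1: d = {'inner': {'x': 42, 'y': 3}}
After line 2 (inner x overwritten): d = {'inner': {'x': 96, 'y': 3}}

{'inner': {'x': 96, 'y': 3}}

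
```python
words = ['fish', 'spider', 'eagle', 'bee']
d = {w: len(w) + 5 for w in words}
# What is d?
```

{'fish': 9, 'spider': 11, 'eagle': 10, 'bee': 8}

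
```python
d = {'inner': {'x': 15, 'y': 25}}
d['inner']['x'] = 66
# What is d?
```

After line 1: d = {'inner': {'x': 15, 'y': 25}}
After line 2 (inner x overwritten): d = {'inner': {'x': 66, 'y': 25}}

{'inner': {'x': 66, 'y': 25}}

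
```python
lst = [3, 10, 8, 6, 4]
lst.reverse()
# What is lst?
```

[4, 6, 8, 10, 3]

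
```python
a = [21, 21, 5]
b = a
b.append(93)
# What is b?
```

After line 1: a = [21, 21, 5]
After line 2 (b = a is an alias, same object): a = [21, 21, 5], b = [21, 21, 5]
After line 3 (b.append mutates the shared list): a = [21, 21, 5, 93], b = [21, 21, 5, 93]

[21, 21, 5, 93]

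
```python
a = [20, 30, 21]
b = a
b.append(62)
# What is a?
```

After line 1: a = [20, 30, 21]
After line 2 (b = a is an alias, same object): a = [20, 30, 21], b = [20, 30, 21]
After line 3 (b.append mutates the shared list): a = [20, 30, 21, 62], b = [20, 30, 21, 62]

[20, 30, 21, 62]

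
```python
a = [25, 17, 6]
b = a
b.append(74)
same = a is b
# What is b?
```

After line 1: a = [25, 17, 6]
After line 2 (b = a is an alias, same object): a = [25, 17, 6], b = [25, 17, 6]
After line 3 (b.append mutates the shared list): a = [25, 17, 6, 74], b = [25, 17, 6, 74]
After line 4 (same = a is b; same object -> True): same = True

[25, 17, 6, 74]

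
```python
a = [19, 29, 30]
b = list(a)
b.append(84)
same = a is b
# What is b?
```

After line 1: a = [19, 29, 30]
After line 2 (b = list(a) is a shallow copy, new object): a = [19, 29, 30], b = [19, 29, 30]
After line 3 (append only mutates b): a = [19, 29, 30], b = [19, 29, 30, 84]
After line 4 (same = a is b; different objects -> False): same = False

[19, 29, 30, 84]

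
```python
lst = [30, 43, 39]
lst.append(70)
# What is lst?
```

[30, 43, 39, 70]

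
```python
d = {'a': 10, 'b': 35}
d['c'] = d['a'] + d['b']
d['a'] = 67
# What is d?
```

After line 1: d = {'a': 10, 'b': 35}
After line 2 (d['c'] = 10 + 35): d = {'a': 10, 'b': 35, 'c': 45}
After line 3: d = {'a': 67, 'b': 35, 'c': 45}

{'a': 67, 'b': 35, 'c': 45}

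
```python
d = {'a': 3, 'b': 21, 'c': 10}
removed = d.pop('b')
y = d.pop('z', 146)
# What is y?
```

After line 1: d = {'a': 3, 'b': 21, 'c': 10}
After line 2 (pop 'b' returns 21): d = {'a': 3, 'c': 10}, removed = 21
After line 3 (pop 'z' missing, returns default 146): d = {'a': 3, 'c': 10}, y = 146

146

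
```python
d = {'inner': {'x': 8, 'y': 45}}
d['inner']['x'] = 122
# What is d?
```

After line 1: d = {'inner': {'x': 8, 'y': 45}}
After line 2 (inner x overwritten): d = {'inner': {'x': 122, 'y': 45}}

{'inner': {'x': 122, 'y': 45}}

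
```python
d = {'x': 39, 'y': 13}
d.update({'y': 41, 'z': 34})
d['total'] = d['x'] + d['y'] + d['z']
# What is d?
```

After line 1: d = {'x': 39, 'y': 13}
After line 2 (y overwritten, z added): d = {'x': 39, 'y': 41, 'z': 34}
After line 3 (total = 39 + 41 + 34 = 114): d = {'x': 39, 'y': 41, 'z': 34, 'total': 114}

{'x': 39, 'y': 41, 'z': 34, 'total': 114}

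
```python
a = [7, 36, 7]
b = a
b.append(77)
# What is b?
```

After line 1: a = [7, 36, 7]
After line 2 (b = a is an alias, same object): a = [7, 36, 7], b = [7, 36, 7]
After line 3 (b.append mutates the shared list): a = [7, 36, 7, 77], b = [7, 36, 7, 77]

[7, 36, 7, 77]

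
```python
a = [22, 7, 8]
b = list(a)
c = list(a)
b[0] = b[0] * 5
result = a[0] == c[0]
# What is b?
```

After line 1: a = [22, 7, 8]
After line 2 (b = list(a), copy): a = [22, 7, 8], b = [22, 7, 8]
After line 3 (c = list(a) is a copy, new object): c = [22, 7, 8]
After line 4 (b[0] = 22 * 5 = 110; only b mutates (copy)): a = [22, 7, 8], b = [110, 7, 8], c = [22, 7, 8]
After line 5 (a[0] = 22, c[0] = 22; result = True)

[110, 7, 8]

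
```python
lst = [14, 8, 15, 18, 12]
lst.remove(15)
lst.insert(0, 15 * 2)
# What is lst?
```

After line 1: lst = [14, 8, 15, 18, 12]
After line 2 (remove first 15): lst = [14, 8, 18, 12]
After line 3 (insert 30 at index 0): lst = [30, 14, 8, 18, 12]

[30, 14, 8, 18, 12]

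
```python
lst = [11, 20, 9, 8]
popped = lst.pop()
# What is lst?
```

[11, 20, 9]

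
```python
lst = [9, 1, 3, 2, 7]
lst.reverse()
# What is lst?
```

[7, 2, 3, 1, 9]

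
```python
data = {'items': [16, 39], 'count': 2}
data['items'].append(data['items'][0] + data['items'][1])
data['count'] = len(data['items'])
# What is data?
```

After line 1: data = {'items': [16, 39], 'count': 2}
After line 2 (append 16 + 39 = 55): data = {'items': [16, 39, 55], 'count': 2}
After line 3 (count = len(items) = 3): data = {'items': [16, 39, 55], 'count': 3}

{'items': [16, 39, 55], 'count': 3}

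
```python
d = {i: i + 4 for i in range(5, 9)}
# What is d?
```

{5: 9, 6: 10, 7: 11, 8: 12}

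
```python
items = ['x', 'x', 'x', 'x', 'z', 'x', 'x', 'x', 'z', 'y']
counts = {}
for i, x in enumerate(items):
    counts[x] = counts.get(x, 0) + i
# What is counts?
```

Initial: counts = {}, items = ['x', 'x', 'x', 'x', 'z', 'x', 'x', 'x', 'z', 'y']
i=0, x='x': counts = {'x': 0}
i=1, x='x': counts = {'x': 1}
i=2, x='x': counts = {'x': 3}
i=3, x='x': counts = {'x': 6}
i=4, x='z': counts = {'x': 6, 'z': 4}
i=5, x='x': counts = {'x': 11, 'z': 4}
i=6, x='x': counts = {'x': 17, 'z': 4}
i=7, x='x': counts = {'x': 24, 'z': 4}
i=8, x='z': counts = {'x': 24, 'z': 12}
i=9, x='y': counts = {'x': 24, 'z': 12, 'y': 9}

{'x': 24, 'z': 12, 'y': 9}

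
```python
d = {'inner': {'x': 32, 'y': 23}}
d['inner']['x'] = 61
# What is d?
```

After line 1: d = {'inner': {'x': 32, 'y': 23}}
After line 2 (inner x overwritten): d = {'inner': {'x': 61, 'y': 23}}

{'inner': {'x': 61, 'y': 23}}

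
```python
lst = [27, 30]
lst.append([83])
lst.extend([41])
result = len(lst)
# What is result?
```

After line 1: lst = [27, 30]
After line 2 (append adds [83] as single element): lst = [27, 30, [83]]
After line 3 (extend unpacks [41], adds 41): lst = [27, 30, [83], 41]
After line 4: result = len(lst) = 4

4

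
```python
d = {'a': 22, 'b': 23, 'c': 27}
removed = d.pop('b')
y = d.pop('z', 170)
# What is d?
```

After line 1: d = {'a': 22, 'b': 23, 'c': 27}
After line 2 (pop 'b' returns 23): d = {'a': 22, 'c': 27}, removed = 23
After line 3 (pop 'z' missing, returns default 170): d = {'a': 22, 'c': 27}, y = 170

{'a': 22, 'c': 27}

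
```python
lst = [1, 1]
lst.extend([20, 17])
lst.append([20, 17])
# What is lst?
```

After line 1: lst = [1, 1]
After line 2 (extend unpacks [20, 17]): lst = [1, 1, 20, 17]
After line 3 (append adds [20, 17] as single element): lst = [1, 1, 20, 17, [20, 17]]

[1, 1, 20, 17, [20, 17]]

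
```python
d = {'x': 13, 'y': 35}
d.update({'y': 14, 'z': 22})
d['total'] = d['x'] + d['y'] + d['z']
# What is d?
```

After line 1: d = {'x': 13, 'y': 35}
After line 2 (y overwritten, z added): d = {'x': 13, 'y': 14, 'z': 22}
After line 3 (total = 13 + 14 + 22 = 49): d = {'x': 13, 'y': 14, 'z': 22, 'total': 49}

{'x': 13, 'y': 14, 'z': 22, 'total': 49}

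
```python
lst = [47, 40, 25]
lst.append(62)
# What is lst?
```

[47, 40, 25, 62]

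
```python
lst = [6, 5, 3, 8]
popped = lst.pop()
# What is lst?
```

[6, 5, 3]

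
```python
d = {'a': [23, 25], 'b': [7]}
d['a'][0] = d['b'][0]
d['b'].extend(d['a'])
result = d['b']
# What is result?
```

After line 1: d = {'a': [23, 25], 'b': [7]}
After line 2 (a[0] = b[0] = 7): d = {'a': [7, 25], 'b': [7]}
After line 3 (b.extend(a) appends [7, 25]): d = {'a': [7, 25], 'b': [7, 7, 25]}
After line 4: result = d['b'] = [7, 7, 25]

[7, 7, 25]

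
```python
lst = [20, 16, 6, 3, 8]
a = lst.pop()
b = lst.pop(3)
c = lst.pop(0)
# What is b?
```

After line 1: lst = [20, 16, 6, 3, 8]
After line 2 (pop() -> a = 8): lst = [20, 16, 6, 3]
After line 3 (pop(3) -> b = 3): lst = [20, 16, 6]
After line 4 (pop(0) -> c = 20): lst = [16, 6]

3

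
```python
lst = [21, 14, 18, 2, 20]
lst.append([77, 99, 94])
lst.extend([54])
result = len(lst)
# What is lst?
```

After line 1: lst = [21, 14, 18, 2, 20]
After line 2 (append adds [77, 99, 94] as single element): lst = [21, 14, 18, 2, 20, [77, 99, 94]]
After line 3 (extend unpacks [54], adds 54): lst = [21, 14, 18, 2, 20, [77, 99, 94], 54]
After line 4: result = len(lst) = 7

[21, 14, 18, 2, 20, [77, 99, 94], 54]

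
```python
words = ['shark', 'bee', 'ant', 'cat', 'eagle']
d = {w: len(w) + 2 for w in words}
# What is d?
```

{'shark': 7, 'bee': 5, 'ant': 5, 'cat': 5, 'eagle': 7}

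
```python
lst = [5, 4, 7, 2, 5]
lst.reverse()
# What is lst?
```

[5, 2, 7, 4, 5]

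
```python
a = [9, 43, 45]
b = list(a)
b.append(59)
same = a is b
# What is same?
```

After line 1: a = [9, 43, 45]
After line 2 (b = list(a) is a shallow copy, new object): a = [9, 43, 45], b = [9, 43, 45]
After line 3 (append only mutates b): a = [9, 43, 45], b = [9, 43, 45, 59]
After line 4 (same = a is b; different objects -> False): same = False

False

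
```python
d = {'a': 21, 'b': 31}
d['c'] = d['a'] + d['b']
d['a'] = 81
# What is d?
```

After line 1: d = {'a': 21, 'b': 31}
After line 2 (d['c'] = 21 + 31): d = {'a': 21, 'b': 31, 'c': 52}
After line 3: d = {'a': 81, 'b': 31, 'c': 52}

{'a': 81, 'b': 31, 'c': 52}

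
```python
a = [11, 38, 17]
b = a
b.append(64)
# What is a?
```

After line 1: a = [11, 38, 17]
After line 2 (b = a is an alias, same object): a = [11, 38, 17], b = [11, 38, 17]
After line 3 (b.append mutates the shared list): a = [11, 38, 17, 64], b = [11, 38, 17, 64]

[11, 38, 17, 64]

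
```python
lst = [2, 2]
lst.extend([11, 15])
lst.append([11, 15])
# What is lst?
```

After line 1: lst = [2, 2]
After line 2 (extend unpacks [11, 15]): lst = [2, 2, 11, 15]
After line 3 (append adds [11, 15] as single element): lst = [2, 2, 11, 15, [11, 15]]

[2, 2, 11, 15, [11, 15]]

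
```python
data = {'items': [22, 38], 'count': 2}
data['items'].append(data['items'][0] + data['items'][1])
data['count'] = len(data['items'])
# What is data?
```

After line 1: data = {'items': [22, 38], 'count': 2}
After line 2 (append 22 + 38 = 60): data = {'items': [22, 38, 60], 'count': 2}
After line 3 (count = len(items) = 3): data = {'items': [22, 38, 60], 'count': 3}

{'items': [22, 38, 60], 'count': 3}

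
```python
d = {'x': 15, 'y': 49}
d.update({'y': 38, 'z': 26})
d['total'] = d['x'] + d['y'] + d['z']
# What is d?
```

After line 1: d = {'x': 15, 'y': 49}
After line 2 (y overwritten, z added): d = {'x': 15, 'y': 38, 'z': 26}
After line 3 (total = 15 + 38 + 26 = 79): d = {'x': 15, 'y': 38, 'z': 26, 'total': 79}

{'x': 15, 'y': 38, 'z': 26, 'total': 79}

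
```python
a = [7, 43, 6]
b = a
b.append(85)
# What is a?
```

After line 1: a = [7, 43, 6]
After line 2 (b = a is an alias, same object): a = [7, 43, 6], b = [7, 43, 6]
After line 3 (b.append mutates the shared list): a = [7, 43, 6, 85], b = [7, 43, 6, 85]

[7, 43, 6, 85]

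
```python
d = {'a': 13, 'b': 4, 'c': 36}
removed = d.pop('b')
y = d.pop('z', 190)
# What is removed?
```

After line 1: d = {'a': 13, 'b': 4, 'c': 36}
After line 2 (pop 'b' returns 4): d = {'a': 13, 'c': 36}, removed = 4
After line 3 (pop 'z' missing, returns default 190): d = {'a': 13, 'c': 36}, y = 190

4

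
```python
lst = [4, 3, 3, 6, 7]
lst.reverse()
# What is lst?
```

[7, 6, 3, 3, 4]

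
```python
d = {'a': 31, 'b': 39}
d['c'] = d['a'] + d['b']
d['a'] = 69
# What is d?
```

After line 1: d = {'a': 31, 'b': 39}
After line 2 (d['c'] = 31 + 39): d = {'a': 31, 'b': 39, 'c': 70}
After line 3: d = {'a': 69, 'b': 39, 'c': 70}

{'a': 69, 'b': 39, 'c': 70}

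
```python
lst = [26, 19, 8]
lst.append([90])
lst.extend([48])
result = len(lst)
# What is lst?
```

After line 1: lst = [26, 19, 8]
After line 2 (append adds [90] as single element): lst = [26, 19, 8, [90]]
After line 3 (extend unpacks [48], adds 48): lst = [26, 19, 8, [90], 48]
After line 4: result = len(lst) = 5

[26, 19, 8, [90], 48]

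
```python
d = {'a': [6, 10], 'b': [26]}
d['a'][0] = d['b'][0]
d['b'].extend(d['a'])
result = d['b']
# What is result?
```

After line 1: d = {'a': [6, 10], 'b': [26]}
After line 2 (a[0] = b[0] = 26): d = {'a': [26, 10], 'b': [26]}
After line 3 (b.extend(a) appends [26, 10]): d = {'a': [26, 10], 'b': [26, 26, 10]}
After line 4: result = d['b'] = [26, 26, 10]

[26, 26, 10]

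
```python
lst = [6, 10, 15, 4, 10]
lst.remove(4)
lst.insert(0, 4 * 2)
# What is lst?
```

After line 1: lst = [6, 10, 15, 4, 10]
After line 2 (remove first 4): lst = [6, 10, 15, 10]
After line 3 (insert 8 at index 0): lst = [8, 6, 10, 15, 10]

[8, 6, 10, 15, 10]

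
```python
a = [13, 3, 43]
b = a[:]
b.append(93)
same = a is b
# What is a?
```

After line 1: a = [13, 3, 43]
After line 2 (b = a[:] is a shallow copy, new object): a = [13, 3, 43], b = [13, 3, 43]
After line 3 (append only mutates b): a = [13, 3, 43], b = [13, 3, 43, 93]
After line 4 (same = a is b; different objects -> False): same = False

[13, 3, 43]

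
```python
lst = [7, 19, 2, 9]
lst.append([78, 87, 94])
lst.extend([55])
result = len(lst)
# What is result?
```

After line 1: lst = [7, 19, 2, 9]
After line 2 (append adds [78, 87, 94] as single element): lst = [7, 19, 2, 9, [78, 87, 94]]
After line 3 (extend unpacks [55], adds 55): lst = [7, 19, 2, 9, [78, 87, 94], 55]
After line 4: result = len(lst) = 6

6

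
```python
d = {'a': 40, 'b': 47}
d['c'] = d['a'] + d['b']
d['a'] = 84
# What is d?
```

After line 1: d = {'a': 40, 'b': 47}
After line 2 (d['c'] = 40 + 47): d = {'a': 40, 'b': 47, 'c': 87}
After line 3: d = {'a': 84, 'b': 47, 'c': 87}

{'a': 84, 'b': 47, 'c': 87}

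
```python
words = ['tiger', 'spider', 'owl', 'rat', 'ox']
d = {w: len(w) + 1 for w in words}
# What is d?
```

{'tiger': 6, 'spider': 7, 'owl': 4, 'rat': 4, 'ox': 3}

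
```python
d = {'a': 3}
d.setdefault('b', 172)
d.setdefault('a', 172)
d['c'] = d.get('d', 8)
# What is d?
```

After line 1: d = {'a': 3}
After line 2 (setdefault adds 'b'=172): d = {'a': 3, 'b': 172}
After line 3 (setdefault 'a' no-op, already exists): d = {'a': 3, 'b': 172}
After line 4 (get('d', 8) returns default since 'd' not in d): d = {'a': 3, 'b': 172, 'c': 8}

{'a': 3, 'b': 172, 'c': 8}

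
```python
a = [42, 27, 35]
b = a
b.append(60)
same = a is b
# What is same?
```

After line 1: a = [42, 27, 35]
After line 2 (b = a is an alias, same object): a = [42, 27, 35], b = [42, 27, 35]
After line 3 (b.append mutates the shared list): a = [42, 27, 35, 60], b = [42, 27, 35, 60]
After line 4 (same = a is b; same object -> True): same = True

True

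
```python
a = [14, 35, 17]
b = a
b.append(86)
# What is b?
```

After line 1: a = [14, 35, 17]
After line 2 (b = a is an alias, same object): a = [14, 35, 17], b = [14, 35, 17]
After line 3 (b.append mutates the shared list): a = [14, 35, 17, 86], b = [14, 35, 17, 86]

[14, 35, 17, 86]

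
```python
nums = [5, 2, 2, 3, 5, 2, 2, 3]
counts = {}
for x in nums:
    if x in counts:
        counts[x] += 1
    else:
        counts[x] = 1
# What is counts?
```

Initial: counts = {}, nums = [5, 2, 2, 3, 5, 2, 2, 3]
See 5: counts = {5: 1}
See 2: counts = {5: 1, 2: 1}
See 2: counts = {5: 1, 2: 2}
See 3: counts = {5: 1, 2: 2, 3: 1}
See 5: counts = {5: 2, 2: 2, 3: 1}
See 2: counts = {5: 2, 2: 3, 3: 1}
See 2: counts = {5: 2, 2: 4, 3: 1}
See 3: counts = {5: 2, 2: 4, 3: 2}

{5: 2, 2: 4, 3: 2}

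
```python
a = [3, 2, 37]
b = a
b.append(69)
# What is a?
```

After line 1: a = [3, 2, 37]
After line 2 (b = a is an alias, same object): a = [3, 2, 37], b = [3, 2, 37]
After line 3 (b.append mutates the shared list): a = [3, 2, 37, 69], b = [3, 2, 37, 69]

[3, 2, 37, 69]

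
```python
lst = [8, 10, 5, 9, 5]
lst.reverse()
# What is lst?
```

[5, 9, 5, 10, 8]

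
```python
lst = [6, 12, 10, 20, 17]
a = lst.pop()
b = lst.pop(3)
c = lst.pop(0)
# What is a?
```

After line 1: lst = [6, 12, 10, 20, 17]
After line 2 (pop() -> a = 17): lst = [6, 12, 10, 20]
After line 3 (pop(3) -> b = 20): lst = [6, 12, 10]
After line 4 (pop(0) -> c = 6): lst = [12, 10]

17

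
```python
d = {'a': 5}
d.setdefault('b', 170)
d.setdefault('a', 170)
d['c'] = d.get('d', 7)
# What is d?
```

After line 1: d = {'a': 5}
After line 2 (setdefault adds 'b'=170): d = {'a': 5, 'b': 170}
After line 3 (setdefault 'a' no-op, already exists): d = {'a': 5, 'b': 170}
After line 4 (get('d', 7) returns default since 'd' not in d): d = {'a': 5, 'b': 170, 'c': 7}

{'a': 5, 'b': 170, 'c': 7}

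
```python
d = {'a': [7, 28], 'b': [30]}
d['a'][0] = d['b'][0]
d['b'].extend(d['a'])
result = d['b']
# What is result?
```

After line 1: d = {'a': [7, 28], 'b': [30]}
After line 2 (a[0] = b[0] = 30): d = {'a': [30, 28], 'b': [30]}
After line 3 (b.extend(a) appends [30, 28]): d = {'a': [30, 28], 'b': [30, 30, 28]}
After line 4: result = d['b'] = [30, 30, 28]

[30, 30, 28]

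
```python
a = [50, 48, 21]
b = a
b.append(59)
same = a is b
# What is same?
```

After line 1: a = [50, 48, 21]
After line 2 (b = a is an alias, same object): a = [50, 48, 21], b = [50, 48, 21]
After line 3 (b.append mutates the shared list): a = [50, 48, 21, 59], b = [50, 48, 21, 59]
After line 4 (same = a is b; same object -> True): same = True

True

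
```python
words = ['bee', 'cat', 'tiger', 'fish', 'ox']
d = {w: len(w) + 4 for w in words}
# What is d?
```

{'bee': 7, 'cat': 7, 'tiger': 9, 'fish': 8, 'ox': 6}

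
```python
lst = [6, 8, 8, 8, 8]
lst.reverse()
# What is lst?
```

[8, 8, 8, 8, 6]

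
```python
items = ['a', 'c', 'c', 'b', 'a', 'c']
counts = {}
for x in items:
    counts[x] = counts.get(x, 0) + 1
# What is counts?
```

Initial: counts = {}, items = ['a', 'c', 'c', 'b', 'a', 'c']
See 'a': counts = {'a': 1}
See 'c': counts = {'a': 1, 'c': 1}
See 'c': counts = {'a': 1, 'c': 2}
See 'b': counts = {'a': 1, 'c': 2, 'b': 1}
See 'a': counts = {'a': 2, 'c': 2, 'b': 1}
See 'c': counts = {'a': 2, 'c': 3, 'b': 1}

{'a': 2, 'c': 3, 'b': 1}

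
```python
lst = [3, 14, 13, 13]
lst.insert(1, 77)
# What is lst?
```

[3, 77, 14, 13, 13]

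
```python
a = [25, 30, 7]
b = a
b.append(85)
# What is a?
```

After line 1: a = [25, 30, 7]
After line 2 (b = a is an alias, same object): a = [25, 30, 7], b = [25, 30, 7]
After line 3 (b.append mutates the shared list): a = [25, 30, 7, 85], b = [25, 30, 7, 85]

[25, 30, 7, 85]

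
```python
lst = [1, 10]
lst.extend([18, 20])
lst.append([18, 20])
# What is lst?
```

After line 1: lst = [1, 10]
After line 2 (extend unpacks [18, 20]): lst = [1, 10, 18, 20]
After line 3 (append adds [18, 20] as single element): lst = [1, 10, 18, 20, [18, 20]]

[1, 10, 18, 20, [18, 20]]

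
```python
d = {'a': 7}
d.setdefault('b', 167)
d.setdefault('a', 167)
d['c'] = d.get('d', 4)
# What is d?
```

After line 1: d = {'a': 7}
After line 2 (setdefault adds 'b'=167): d = {'a': 7, 'b': 167}
After line 3 (setdefault 'a' no-op, already exists): d = {'a': 7, 'b': 167}
After line 4 (get('d', 4) returns default since 'd' not in d): d = {'a': 7, 'b': 167, 'c': 4}

{'a': 7, 'b': 167, 'c': 4}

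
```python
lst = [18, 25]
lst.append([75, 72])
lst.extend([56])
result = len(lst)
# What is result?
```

After line 1: lst = [18, 25]
After line 2 (append adds [75, 72] as single element): lst = [18, 25, [75, 72]]
After line 3 (extend unpacks [56], adds 56): lst = [18, 25, [75, 72], 56]
After line 4: result = len(lst) = 4

4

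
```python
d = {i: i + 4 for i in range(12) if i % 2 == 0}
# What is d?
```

{0: 4, 2: 6, 4: 8, 6: 10, 8: 12, 10: 14}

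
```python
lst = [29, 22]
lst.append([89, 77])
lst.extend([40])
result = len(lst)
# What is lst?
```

After line 1: lst = [29, 22]
After line 2 (append adds [89, 77] as single element): lst = [29, 22, [89, 77]]
After line 3 (extend unpacks [40], adds 40): lst = [29, 22, [89, 77], 40]
After line 4: result = len(lst) = 4

[29, 22, [89, 77], 40]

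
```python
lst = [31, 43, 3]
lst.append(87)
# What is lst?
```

[31, 43, 3, 87]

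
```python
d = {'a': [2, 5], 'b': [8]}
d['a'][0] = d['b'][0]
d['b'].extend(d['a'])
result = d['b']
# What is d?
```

After line 1: d = {'a': [2, 5], 'b': [8]}
After line 2 (a[0] = b[0] = 8): d = {'a': [8, 5], 'b': [8]}
After line 3 (b.extend(a) appends [8, 5]): d = {'a': [8, 5], 'b': [8, 8, 5]}
After line 4: result = d['b'] = [8, 8, 5]

{'a': [8, 5], 'b': [8, 8, 5]}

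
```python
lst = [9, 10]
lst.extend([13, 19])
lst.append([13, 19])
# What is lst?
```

After line 1: lst = [9, 10]
After line 2 (extend unpacks [13, 19]): lst = [9, 10, 13, 19]
After line 3 (append adds [13, 19] as single element): lst = [9, 10, 13, 19, [13, 19]]

[9, 10, 13, 19, [13, 19]]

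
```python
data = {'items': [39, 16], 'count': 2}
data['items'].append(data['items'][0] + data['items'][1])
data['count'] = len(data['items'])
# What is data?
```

After line 1: data = {'items': [39, 16], 'count': 2}
After line 2 (append 39 + 16 = 55): data = {'items': [39, 16, 55], 'count': 2}
After line 3 (count = len(items) = 3): data = {'items': [39, 16, 55], 'count': 3}

{'items': [39, 16, 55], 'count': 3}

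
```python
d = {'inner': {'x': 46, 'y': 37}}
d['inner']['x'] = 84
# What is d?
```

After line 1: d = {'inner': {'x': 46, 'y': 37}}
After line 2 (inner x overwritten): d = {'inner': {'x': 84, 'y': 37}}

{'inner': {'x': 84, 'y': 37}}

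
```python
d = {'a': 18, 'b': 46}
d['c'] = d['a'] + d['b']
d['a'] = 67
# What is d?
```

After line 1: d = {'a': 18, 'b': 46}
After line 2 (d['c'] = 18 + 46): d = {'a': 18, 'b': 46, 'c': 64}
After line 3: d = {'a': 67, 'b': 46, 'c': 64}

{'a': 67, 'b': 46, 'c': 64}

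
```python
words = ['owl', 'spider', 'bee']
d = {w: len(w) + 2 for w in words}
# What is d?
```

{'owl': 5, 'spider': 8, 'bee': 5}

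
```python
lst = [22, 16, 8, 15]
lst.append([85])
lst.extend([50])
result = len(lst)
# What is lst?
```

After line 1: lst = [22, 16, 8, 15]
After line 2 (append adds [85] as single element): lst = [22, 16, 8, 15, [85]]
After line 3 (extend unpacks [50], adds 50): lst = [22, 16, 8, 15, [85], 50]
After line 4: result = len(lst) = 6

[22, 16, 8, 15, [85], 50]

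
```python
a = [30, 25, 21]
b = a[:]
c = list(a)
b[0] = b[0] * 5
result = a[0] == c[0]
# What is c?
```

After line 1: a = [30, 25, 21]
After line 2 (b = a[:], copy): a = [30, 25, 21], b = [30, 25, 21]
After line 3 (c = list(a) is a copy, new object): c = [30, 25, 21]
After line 4 (b[0] = 30 * 5 = 150; only b mutates (copy)): a = [30, 25, 21], b = [150, 25, 21], c = [30, 25, 21]
After line 5 (a[0] = 30, c[0] = 30; result = True)

[30, 25, 21]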